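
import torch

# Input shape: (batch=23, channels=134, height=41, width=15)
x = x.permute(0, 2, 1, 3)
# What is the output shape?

Input shape: (23, 134, 41, 15)
Output shape: (23, 41, 134, 15)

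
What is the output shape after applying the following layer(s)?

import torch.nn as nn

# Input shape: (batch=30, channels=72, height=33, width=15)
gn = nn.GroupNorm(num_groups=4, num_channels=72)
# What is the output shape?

Input shape: (30, 72, 33, 15)
Output shape: (30, 72, 33, 15)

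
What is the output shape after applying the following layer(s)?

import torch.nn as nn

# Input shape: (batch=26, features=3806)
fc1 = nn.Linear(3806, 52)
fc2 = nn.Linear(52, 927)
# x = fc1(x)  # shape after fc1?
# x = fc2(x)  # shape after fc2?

Input shape: (26, 3806)
  -> after fc1: (26, 52)
Output shape: (26, 927)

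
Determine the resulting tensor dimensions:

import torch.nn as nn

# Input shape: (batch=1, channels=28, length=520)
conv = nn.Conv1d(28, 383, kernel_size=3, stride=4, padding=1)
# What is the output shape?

Input shape: (1, 28, 520)
Output shape: (1, 383, 130)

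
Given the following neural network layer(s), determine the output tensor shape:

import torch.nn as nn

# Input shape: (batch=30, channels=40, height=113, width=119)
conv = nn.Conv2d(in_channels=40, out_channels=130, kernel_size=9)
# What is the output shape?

Input shape: (30, 40, 113, 119)
Output shape: (30, 130, 105, 111)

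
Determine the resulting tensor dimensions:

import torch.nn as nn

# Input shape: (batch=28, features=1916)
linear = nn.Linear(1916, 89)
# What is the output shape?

Input shape: (28, 1916)
Output shape: (28, 89)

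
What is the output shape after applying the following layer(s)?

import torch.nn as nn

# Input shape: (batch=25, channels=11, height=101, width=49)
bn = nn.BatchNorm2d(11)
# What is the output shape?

Input shape: (25, 11, 101, 49)
Output shape: (25, 11, 101, 49)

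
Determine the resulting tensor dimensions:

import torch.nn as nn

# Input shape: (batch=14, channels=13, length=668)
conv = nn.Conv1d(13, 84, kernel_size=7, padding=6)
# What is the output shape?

Input shape: (14, 13, 668)
Output shape: (14, 84, 674)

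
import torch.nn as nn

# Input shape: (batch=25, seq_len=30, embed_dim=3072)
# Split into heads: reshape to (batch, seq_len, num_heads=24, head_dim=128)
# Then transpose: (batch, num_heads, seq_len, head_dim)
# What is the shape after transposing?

Input shape: (25, 30, 3072)
  -> after reshape: (25, 30, 24, 128)
Output shape: (25, 24, 30, 128)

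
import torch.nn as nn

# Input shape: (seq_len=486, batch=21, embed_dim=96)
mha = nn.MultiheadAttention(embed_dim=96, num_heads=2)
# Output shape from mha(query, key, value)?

Input shape: (486, 21, 96)
Output shape: (486, 21, 96)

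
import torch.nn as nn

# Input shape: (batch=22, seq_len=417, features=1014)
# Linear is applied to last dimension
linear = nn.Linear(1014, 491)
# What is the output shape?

Input shape: (22, 417, 1014)
Output shape: (22, 417, 491)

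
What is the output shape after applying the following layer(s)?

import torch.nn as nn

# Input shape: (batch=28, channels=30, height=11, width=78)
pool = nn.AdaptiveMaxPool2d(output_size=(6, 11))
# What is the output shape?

Input shape: (28, 30, 11, 78)
Output shape: (28, 30, 6, 11)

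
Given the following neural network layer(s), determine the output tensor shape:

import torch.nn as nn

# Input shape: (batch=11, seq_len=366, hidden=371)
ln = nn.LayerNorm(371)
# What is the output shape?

Input shape: (11, 366, 371)
Output shape: (11, 366, 371)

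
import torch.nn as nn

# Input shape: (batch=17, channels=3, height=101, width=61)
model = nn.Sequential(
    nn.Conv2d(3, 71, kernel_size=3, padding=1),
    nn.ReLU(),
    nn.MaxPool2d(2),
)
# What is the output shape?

Input shape: (17, 3, 101, 61)
  -> after Conv2d: (17, 71, 101, 61)
  -> after ReLU: (17, 71, 101, 61)
Output shape: (17, 71, 50, 30)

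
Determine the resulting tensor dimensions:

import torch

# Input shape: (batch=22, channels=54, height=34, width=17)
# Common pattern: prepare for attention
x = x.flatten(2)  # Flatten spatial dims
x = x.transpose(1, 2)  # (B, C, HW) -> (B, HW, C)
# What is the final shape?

Input shape: (22, 54, 34, 17)
  -> after flatten(2): (22, 54, 578)
Output shape: (22, 578, 54)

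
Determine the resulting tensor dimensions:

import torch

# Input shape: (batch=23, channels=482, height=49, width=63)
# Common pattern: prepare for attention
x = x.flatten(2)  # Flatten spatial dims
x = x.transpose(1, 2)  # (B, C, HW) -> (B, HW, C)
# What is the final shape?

Input shape: (23, 482, 49, 63)
  -> after flatten(2): (23, 482, 3087)
Output shape: (23, 3087, 482)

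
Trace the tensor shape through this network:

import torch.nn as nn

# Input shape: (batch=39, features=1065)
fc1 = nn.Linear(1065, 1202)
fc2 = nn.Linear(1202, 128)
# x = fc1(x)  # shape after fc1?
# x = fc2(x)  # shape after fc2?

Input shape: (39, 1065)
  -> after fc1: (39, 1202)
Output shape: (39, 128)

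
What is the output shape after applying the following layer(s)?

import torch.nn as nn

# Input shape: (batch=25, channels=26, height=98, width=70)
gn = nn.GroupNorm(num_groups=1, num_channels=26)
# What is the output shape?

Input shape: (25, 26, 98, 70)
Output shape: (25, 26, 98, 70)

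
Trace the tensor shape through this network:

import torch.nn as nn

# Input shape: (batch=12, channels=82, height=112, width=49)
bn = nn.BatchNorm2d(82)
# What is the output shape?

Input shape: (12, 82, 112, 49)
Output shape: (12, 82, 112, 49)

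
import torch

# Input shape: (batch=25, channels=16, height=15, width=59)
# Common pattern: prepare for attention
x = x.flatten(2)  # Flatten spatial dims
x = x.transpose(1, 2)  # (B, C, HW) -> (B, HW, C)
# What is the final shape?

Input shape: (25, 16, 15, 59)
  -> after flatten(2): (25, 16, 885)
Output shape: (25, 885, 16)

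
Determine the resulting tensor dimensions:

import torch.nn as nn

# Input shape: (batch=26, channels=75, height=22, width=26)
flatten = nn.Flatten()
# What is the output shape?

Input shape: (26, 75, 22, 26)
Output shape: (26, 42900)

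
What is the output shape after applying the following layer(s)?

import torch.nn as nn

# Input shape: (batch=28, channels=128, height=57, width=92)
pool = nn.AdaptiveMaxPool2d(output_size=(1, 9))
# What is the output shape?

Input shape: (28, 128, 57, 92)
Output shape: (28, 128, 1, 9)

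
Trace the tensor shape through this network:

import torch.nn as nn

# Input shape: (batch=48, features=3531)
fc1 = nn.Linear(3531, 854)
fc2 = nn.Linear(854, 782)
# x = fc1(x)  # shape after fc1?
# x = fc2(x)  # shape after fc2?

Input shape: (48, 3531)
  -> after fc1: (48, 854)
Output shape: (48, 782)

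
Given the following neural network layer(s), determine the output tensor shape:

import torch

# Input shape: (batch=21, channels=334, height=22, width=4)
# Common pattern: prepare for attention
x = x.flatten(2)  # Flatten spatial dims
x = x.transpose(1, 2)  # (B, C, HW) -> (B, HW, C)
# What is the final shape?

Input shape: (21, 334, 22, 4)
  -> after flatten(2): (21, 334, 88)
Output shape: (21, 88, 334)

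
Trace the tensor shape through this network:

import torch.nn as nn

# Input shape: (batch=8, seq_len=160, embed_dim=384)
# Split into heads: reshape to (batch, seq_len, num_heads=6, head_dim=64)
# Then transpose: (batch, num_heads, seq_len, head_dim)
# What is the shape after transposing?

Input shape: (8, 160, 384)
  -> after reshape: (8, 160, 6, 64)
Output shape: (8, 6, 160, 64)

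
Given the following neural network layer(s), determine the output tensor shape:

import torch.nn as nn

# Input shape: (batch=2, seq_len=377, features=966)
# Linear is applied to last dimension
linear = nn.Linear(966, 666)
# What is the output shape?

Input shape: (2, 377, 966)
Output shape: (2, 377, 666)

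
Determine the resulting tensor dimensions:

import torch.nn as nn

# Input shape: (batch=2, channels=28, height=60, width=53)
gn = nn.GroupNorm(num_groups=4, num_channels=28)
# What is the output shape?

Input shape: (2, 28, 60, 53)
Output shape: (2, 28, 60, 53)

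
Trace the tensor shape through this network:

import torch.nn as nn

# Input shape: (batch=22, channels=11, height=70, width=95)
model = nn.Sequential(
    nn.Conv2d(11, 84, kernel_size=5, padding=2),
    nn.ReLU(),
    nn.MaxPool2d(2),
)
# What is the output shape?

Input shape: (22, 11, 70, 95)
  -> after Conv2d: (22, 84, 70, 95)
  -> after ReLU: (22, 84, 70, 95)
Output shape: (22, 84, 35, 47)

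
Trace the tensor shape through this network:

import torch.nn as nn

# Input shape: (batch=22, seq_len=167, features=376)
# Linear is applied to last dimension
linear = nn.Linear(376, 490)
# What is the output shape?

Input shape: (22, 167, 376)
Output shape: (22, 167, 490)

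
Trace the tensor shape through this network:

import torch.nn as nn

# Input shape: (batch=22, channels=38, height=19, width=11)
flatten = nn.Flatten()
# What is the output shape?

Input shape: (22, 38, 19, 11)
Output shape: (22, 7942)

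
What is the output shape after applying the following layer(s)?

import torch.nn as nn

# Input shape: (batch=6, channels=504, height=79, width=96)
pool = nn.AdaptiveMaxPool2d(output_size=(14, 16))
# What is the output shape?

Input shape: (6, 504, 79, 96)
Output shape: (6, 504, 14, 16)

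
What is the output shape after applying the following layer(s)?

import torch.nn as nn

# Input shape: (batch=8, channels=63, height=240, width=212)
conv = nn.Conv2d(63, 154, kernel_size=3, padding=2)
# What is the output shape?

Input shape: (8, 63, 240, 212)
Output shape: (8, 154, 242, 214)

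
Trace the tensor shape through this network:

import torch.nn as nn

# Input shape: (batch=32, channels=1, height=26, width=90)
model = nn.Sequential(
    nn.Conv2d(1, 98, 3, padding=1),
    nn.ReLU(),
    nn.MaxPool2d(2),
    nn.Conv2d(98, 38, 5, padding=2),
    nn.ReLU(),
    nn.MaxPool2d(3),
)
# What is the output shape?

Input shape: (32, 1, 26, 90)
  -> after first Conv2d: (32, 98, 26, 90)
  -> after first MaxPool2d: (32, 98, 13, 45)
  -> after second Conv2d: (32, 38, 13, 45)
Output shape: (32, 38, 4, 15)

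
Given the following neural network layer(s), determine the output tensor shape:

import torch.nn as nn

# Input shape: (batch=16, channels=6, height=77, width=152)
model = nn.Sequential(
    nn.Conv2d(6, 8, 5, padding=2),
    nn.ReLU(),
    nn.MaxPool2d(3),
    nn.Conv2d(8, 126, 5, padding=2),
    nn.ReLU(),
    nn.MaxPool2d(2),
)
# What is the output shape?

Input shape: (16, 6, 77, 152)
  -> after first Conv2d: (16, 8, 77, 152)
  -> after first MaxPool2d: (16, 8, 25, 50)
  -> after second Conv2d: (16, 126, 25, 50)
Output shape: (16, 126, 12, 25)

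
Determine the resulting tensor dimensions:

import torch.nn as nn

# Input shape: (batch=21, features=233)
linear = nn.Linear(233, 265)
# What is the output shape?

Input shape: (21, 233)
Output shape: (21, 265)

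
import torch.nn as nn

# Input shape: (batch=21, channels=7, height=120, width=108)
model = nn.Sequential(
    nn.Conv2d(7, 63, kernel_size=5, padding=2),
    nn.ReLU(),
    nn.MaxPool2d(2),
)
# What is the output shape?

Input shape: (21, 7, 120, 108)
  -> after Conv2d: (21, 63, 120, 108)
  -> after ReLU: (21, 63, 120, 108)
Output shape: (21, 63, 60, 54)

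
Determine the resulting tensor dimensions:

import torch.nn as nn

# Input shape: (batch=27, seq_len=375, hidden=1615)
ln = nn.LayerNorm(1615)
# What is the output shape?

Input shape: (27, 375, 1615)
Output shape: (27, 375, 1615)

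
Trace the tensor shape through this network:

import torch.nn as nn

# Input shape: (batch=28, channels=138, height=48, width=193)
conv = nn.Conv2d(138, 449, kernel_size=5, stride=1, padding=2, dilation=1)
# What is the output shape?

Input shape: (28, 138, 48, 193)
Output shape: (28, 449, 48, 193)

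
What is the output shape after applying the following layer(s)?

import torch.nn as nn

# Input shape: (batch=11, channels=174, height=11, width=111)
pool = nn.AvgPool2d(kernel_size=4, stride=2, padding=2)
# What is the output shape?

Input shape: (11, 174, 11, 111)
Output shape: (11, 174, 6, 56)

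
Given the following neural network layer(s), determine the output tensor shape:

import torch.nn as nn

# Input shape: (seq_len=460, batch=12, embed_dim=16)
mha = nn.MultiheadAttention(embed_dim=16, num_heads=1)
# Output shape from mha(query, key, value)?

Input shape: (460, 12, 16)
Output shape: (460, 12, 16)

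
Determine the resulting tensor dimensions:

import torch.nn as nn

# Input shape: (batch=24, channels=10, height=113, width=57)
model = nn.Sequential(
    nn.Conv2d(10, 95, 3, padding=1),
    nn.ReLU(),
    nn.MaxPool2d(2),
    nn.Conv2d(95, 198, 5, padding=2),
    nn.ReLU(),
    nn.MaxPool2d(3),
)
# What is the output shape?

Input shape: (24, 10, 113, 57)
  -> after first Conv2d: (24, 95, 113, 57)
  -> after first MaxPool2d: (24, 95, 56, 28)
  -> after second Conv2d: (24, 198, 56, 28)
Output shape: (24, 198, 18, 9)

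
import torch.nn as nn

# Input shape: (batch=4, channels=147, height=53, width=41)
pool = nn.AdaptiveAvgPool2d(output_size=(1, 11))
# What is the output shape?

Input shape: (4, 147, 53, 41)
Output shape: (4, 147, 1, 11)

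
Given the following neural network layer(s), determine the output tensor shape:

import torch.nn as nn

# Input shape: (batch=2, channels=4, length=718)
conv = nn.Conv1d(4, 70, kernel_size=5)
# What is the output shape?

Input shape: (2, 4, 718)
Output shape: (2, 70, 714)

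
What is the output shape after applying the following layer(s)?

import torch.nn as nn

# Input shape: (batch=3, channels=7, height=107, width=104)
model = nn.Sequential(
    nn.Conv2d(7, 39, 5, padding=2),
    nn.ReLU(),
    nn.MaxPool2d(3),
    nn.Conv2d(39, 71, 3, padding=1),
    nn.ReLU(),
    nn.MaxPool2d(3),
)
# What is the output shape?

Input shape: (3, 7, 107, 104)
  -> after first Conv2d: (3, 39, 107, 104)
  -> after first MaxPool2d: (3, 39, 35, 34)
  -> after second Conv2d: (3, 71, 35, 34)
Output shape: (3, 71, 11, 11)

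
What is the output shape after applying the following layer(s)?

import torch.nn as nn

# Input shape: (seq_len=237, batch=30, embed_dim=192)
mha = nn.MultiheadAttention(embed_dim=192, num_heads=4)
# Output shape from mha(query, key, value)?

Input shape: (237, 30, 192)
Output shape: (237, 30, 192)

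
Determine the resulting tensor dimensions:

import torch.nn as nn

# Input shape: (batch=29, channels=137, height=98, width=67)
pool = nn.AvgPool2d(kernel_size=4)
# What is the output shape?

Input shape: (29, 137, 98, 67)
Output shape: (29, 137, 24, 16)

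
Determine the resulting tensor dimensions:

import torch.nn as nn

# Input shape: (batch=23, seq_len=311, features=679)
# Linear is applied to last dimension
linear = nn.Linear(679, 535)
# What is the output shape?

Input shape: (23, 311, 679)
Output shape: (23, 311, 535)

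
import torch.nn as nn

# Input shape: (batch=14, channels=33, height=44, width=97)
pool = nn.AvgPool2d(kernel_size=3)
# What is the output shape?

Input shape: (14, 33, 44, 97)
Output shape: (14, 33, 14, 32)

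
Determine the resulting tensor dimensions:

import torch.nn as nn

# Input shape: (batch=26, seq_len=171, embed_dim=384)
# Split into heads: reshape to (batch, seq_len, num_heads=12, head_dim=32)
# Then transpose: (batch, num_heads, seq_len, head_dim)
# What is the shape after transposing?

Input shape: (26, 171, 384)
  -> after reshape: (26, 171, 12, 32)
Output shape: (26, 12, 171, 32)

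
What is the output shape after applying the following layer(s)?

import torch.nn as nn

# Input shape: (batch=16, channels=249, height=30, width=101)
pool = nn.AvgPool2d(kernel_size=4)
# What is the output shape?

Input shape: (16, 249, 30, 101)
Output shape: (16, 249, 7, 25)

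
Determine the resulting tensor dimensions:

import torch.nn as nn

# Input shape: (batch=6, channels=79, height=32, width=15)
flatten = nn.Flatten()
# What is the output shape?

Input shape: (6, 79, 32, 15)
Output shape: (6, 37920)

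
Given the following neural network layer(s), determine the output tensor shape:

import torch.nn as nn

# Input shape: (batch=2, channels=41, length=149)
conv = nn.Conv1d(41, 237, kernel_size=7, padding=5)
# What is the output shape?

Input shape: (2, 41, 149)
Output shape: (2, 237, 153)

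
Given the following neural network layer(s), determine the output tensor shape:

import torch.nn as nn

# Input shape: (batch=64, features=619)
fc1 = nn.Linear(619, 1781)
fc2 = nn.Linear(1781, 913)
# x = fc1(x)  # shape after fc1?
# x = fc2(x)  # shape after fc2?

Input shape: (64, 619)
  -> after fc1: (64, 1781)
Output shape: (64, 913)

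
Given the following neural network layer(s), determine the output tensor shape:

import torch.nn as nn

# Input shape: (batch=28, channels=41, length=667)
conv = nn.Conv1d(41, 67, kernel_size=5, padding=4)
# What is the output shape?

Input shape: (28, 41, 667)
Output shape: (28, 67, 671)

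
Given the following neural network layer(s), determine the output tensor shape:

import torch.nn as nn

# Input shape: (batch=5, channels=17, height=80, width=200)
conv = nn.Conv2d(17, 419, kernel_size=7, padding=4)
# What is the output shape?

Input shape: (5, 17, 80, 200)
Output shape: (5, 419, 82, 202)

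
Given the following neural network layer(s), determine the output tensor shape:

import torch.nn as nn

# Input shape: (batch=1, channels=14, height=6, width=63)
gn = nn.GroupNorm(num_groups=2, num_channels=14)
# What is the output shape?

Input shape: (1, 14, 6, 63)
Output shape: (1, 14, 6, 63)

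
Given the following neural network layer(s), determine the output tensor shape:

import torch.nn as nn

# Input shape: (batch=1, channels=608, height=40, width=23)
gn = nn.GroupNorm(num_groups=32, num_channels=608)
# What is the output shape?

Input shape: (1, 608, 40, 23)
Output shape: (1, 608, 40, 23)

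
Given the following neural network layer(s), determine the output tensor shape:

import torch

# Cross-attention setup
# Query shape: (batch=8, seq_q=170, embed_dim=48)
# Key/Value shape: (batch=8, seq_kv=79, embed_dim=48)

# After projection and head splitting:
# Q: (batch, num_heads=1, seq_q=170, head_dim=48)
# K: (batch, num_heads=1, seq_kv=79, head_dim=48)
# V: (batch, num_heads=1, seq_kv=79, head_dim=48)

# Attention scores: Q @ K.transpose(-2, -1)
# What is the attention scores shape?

Input shape: (8, 170, 48)
Output shape: (8, 1, 170, 79)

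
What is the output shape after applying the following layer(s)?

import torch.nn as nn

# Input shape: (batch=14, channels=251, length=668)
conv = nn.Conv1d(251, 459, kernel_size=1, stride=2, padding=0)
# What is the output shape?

Input shape: (14, 251, 668)
Output shape: (14, 459, 334)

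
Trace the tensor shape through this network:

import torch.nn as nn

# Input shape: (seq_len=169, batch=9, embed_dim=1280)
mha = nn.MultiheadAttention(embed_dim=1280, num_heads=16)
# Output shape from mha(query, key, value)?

Input shape: (169, 9, 1280)
Output shape: (169, 9, 1280)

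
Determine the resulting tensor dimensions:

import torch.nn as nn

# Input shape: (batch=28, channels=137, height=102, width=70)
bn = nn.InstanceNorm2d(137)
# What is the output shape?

Input shape: (28, 137, 102, 70)
Output shape: (28, 137, 102, 70)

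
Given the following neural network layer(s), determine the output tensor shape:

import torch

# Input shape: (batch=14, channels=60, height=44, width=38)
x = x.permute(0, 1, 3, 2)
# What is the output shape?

Input shape: (14, 60, 44, 38)
Output shape: (14, 60, 38, 44)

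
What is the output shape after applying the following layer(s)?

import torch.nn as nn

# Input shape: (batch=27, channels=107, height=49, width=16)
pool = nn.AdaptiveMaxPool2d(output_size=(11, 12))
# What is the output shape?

Input shape: (27, 107, 49, 16)
Output shape: (27, 107, 11, 12)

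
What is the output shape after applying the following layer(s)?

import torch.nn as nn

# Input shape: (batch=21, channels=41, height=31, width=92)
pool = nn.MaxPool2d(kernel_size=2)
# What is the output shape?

Input shape: (21, 41, 31, 92)
Output shape: (21, 41, 15, 46)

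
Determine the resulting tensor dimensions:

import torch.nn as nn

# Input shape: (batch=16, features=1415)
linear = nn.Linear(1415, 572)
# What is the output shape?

Input shape: (16, 1415)
Output shape: (16, 572)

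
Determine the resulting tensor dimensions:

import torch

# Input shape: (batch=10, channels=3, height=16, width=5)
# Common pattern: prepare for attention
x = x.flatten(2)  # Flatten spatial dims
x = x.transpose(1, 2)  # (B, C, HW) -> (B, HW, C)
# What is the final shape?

Input shape: (10, 3, 16, 5)
  -> after flatten(2): (10, 3, 80)
Output shape: (10, 80, 3)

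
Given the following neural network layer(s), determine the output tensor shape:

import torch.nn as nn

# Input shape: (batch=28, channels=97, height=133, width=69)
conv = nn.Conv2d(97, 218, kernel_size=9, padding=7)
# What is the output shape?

Input shape: (28, 97, 133, 69)
Output shape: (28, 218, 139, 75)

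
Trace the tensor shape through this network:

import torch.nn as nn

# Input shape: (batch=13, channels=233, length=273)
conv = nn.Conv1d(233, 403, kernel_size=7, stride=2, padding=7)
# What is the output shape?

Input shape: (13, 233, 273)
Output shape: (13, 403, 141)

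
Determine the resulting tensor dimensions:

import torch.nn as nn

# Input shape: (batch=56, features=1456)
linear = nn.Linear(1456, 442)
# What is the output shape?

Input shape: (56, 1456)
Output shape: (56, 442)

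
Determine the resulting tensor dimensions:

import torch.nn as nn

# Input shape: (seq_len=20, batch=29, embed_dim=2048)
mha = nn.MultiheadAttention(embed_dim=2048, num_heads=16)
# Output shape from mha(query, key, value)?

Input shape: (20, 29, 2048)
Output shape: (20, 29, 2048)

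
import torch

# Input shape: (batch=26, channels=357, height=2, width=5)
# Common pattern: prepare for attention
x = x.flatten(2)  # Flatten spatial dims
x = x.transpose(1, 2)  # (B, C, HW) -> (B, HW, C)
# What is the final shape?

Input shape: (26, 357, 2, 5)
  -> after flatten(2): (26, 357, 10)
Output shape: (26, 10, 357)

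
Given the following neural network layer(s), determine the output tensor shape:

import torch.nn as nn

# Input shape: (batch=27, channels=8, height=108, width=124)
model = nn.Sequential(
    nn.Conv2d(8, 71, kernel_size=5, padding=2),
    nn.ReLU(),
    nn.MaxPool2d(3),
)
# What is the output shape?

Input shape: (27, 8, 108, 124)
  -> after Conv2d: (27, 71, 108, 124)
  -> after ReLU: (27, 71, 108, 124)
Output shape: (27, 71, 36, 41)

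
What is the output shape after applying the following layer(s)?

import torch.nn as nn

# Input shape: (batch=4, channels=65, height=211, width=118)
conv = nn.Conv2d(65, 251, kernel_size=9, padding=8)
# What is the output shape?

Input shape: (4, 65, 211, 118)
Output shape: (4, 251, 219, 126)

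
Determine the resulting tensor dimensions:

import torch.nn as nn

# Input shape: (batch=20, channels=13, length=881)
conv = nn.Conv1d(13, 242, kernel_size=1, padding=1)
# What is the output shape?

Input shape: (20, 13, 881)
Output shape: (20, 242, 883)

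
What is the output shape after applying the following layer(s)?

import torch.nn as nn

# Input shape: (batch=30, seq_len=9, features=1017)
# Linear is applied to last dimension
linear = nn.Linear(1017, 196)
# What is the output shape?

Input shape: (30, 9, 1017)
Output shape: (30, 9, 196)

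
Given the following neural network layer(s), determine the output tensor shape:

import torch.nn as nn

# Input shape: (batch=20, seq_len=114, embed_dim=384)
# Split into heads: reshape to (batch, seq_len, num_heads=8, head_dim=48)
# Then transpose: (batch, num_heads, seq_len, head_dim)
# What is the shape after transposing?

Input shape: (20, 114, 384)
  -> after reshape: (20, 114, 8, 48)
Output shape: (20, 8, 114, 48)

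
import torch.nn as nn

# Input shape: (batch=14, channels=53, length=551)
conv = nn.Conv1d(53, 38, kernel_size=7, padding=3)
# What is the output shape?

Input shape: (14, 53, 551)
Output shape: (14, 38, 551)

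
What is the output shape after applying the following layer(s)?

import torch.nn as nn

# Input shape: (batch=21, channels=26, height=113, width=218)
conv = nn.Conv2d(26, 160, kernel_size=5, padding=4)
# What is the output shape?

Input shape: (21, 26, 113, 218)
Output shape: (21, 160, 117, 222)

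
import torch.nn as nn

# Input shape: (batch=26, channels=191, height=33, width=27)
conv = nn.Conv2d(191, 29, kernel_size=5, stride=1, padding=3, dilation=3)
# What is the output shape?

Input shape: (26, 191, 33, 27)
Output shape: (26, 29, 27, 21)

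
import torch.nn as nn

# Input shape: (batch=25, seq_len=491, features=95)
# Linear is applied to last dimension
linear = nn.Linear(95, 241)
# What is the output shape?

Input shape: (25, 491, 95)
Output shape: (25, 491, 241)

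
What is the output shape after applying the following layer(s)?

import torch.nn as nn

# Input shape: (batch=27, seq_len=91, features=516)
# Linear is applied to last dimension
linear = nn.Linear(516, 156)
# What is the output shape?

Input shape: (27, 91, 516)
Output shape: (27, 91, 156)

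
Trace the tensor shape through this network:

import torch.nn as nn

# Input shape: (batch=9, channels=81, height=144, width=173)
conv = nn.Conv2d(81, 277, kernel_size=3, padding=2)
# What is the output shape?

Input shape: (9, 81, 144, 173)
Output shape: (9, 277, 146, 175)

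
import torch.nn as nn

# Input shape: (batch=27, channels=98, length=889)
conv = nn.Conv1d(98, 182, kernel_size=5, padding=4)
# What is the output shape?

Input shape: (27, 98, 889)
Output shape: (27, 182, 893)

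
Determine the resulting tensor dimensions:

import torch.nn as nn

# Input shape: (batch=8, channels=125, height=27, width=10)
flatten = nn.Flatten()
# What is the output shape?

Input shape: (8, 125, 27, 10)
Output shape: (8, 33750)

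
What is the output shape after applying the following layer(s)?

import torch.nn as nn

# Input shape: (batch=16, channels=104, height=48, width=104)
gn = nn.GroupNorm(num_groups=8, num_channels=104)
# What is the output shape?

Input shape: (16, 104, 48, 104)
Output shape: (16, 104, 48, 104)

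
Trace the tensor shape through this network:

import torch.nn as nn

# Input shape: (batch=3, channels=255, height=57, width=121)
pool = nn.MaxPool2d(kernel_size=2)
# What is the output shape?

Input shape: (3, 255, 57, 121)
Output shape: (3, 255, 28, 60)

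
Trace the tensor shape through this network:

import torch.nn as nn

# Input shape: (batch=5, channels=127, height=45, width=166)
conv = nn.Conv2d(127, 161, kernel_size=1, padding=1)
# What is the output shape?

Input shape: (5, 127, 45, 166)
Output shape: (5, 161, 47, 168)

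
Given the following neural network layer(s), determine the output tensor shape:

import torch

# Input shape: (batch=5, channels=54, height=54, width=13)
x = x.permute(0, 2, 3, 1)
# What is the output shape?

Input shape: (5, 54, 54, 13)
Output shape: (5, 54, 13, 54)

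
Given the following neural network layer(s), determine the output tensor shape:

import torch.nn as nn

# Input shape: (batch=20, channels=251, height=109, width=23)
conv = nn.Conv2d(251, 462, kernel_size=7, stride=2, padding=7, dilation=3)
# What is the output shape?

Input shape: (20, 251, 109, 23)
Output shape: (20, 462, 53, 10)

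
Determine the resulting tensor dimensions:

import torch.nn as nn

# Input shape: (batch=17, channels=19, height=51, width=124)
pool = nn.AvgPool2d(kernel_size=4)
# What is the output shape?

Input shape: (17, 19, 51, 124)
Output shape: (17, 19, 12, 31)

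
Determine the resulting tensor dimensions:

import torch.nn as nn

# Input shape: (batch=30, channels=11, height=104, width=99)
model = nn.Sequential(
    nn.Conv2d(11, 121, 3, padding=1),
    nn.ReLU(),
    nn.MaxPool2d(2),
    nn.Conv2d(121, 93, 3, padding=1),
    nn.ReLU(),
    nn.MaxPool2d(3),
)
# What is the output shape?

Input shape: (30, 11, 104, 99)
  -> after first Conv2d: (30, 121, 104, 99)
  -> after first MaxPool2d: (30, 121, 52, 49)
  -> after second Conv2d: (30, 93, 52, 49)
Output shape: (30, 93, 17, 16)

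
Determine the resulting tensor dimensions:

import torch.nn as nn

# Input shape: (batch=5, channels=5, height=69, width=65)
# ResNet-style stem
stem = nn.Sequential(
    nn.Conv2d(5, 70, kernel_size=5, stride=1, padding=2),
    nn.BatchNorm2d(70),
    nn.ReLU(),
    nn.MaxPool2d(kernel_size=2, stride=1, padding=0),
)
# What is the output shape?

Input shape: (5, 5, 69, 65)
  -> after Conv2d 5x5 stride=1: (5, 70, 69, 65)
Output shape: (5, 70, 68, 64)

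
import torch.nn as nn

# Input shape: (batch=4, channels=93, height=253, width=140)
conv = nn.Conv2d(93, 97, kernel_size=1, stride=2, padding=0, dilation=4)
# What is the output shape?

Input shape: (4, 93, 253, 140)
Output shape: (4, 97, 127, 70)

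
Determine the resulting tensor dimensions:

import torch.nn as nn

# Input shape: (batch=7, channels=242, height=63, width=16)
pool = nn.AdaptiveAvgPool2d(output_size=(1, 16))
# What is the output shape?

Input shape: (7, 242, 63, 16)
Output shape: (7, 242, 1, 16)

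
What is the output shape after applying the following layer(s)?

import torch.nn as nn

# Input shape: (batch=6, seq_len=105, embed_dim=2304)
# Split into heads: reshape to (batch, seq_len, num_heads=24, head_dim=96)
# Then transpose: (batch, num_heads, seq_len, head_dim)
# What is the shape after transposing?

Input shape: (6, 105, 2304)
  -> after reshape: (6, 105, 24, 96)
Output shape: (6, 24, 105, 96)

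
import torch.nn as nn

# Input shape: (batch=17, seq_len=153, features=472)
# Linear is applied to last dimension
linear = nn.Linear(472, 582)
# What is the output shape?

Input shape: (17, 153, 472)
Output shape: (17, 153, 582)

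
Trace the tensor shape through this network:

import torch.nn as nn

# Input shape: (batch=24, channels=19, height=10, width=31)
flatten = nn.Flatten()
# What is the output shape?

Input shape: (24, 19, 10, 31)
Output shape: (24, 5890)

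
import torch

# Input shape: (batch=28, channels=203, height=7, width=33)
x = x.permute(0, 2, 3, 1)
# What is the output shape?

Input shape: (28, 203, 7, 33)
Output shape: (28, 7, 33, 203)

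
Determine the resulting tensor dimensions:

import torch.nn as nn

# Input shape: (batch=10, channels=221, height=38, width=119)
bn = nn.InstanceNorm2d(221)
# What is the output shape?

Input shape: (10, 221, 38, 119)
Output shape: (10, 221, 38, 119)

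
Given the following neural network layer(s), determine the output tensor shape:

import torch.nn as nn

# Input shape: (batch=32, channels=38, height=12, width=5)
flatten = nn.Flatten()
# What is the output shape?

Input shape: (32, 38, 12, 5)
Output shape: (32, 2280)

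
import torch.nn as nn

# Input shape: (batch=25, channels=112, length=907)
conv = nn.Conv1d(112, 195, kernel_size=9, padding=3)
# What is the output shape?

Input shape: (25, 112, 907)
Output shape: (25, 195, 905)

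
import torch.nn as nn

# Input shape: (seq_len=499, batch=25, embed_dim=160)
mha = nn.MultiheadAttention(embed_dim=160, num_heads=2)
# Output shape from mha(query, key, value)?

Input shape: (499, 25, 160)
Output shape: (499, 25, 160)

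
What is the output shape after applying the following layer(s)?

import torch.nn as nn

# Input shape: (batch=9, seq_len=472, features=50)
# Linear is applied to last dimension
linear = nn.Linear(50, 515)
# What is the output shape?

Input shape: (9, 472, 50)
Output shape: (9, 472, 515)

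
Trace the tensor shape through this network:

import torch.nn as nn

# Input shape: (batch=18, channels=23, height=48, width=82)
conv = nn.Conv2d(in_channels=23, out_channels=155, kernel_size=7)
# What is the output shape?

Input shape: (18, 23, 48, 82)
Output shape: (18, 155, 42, 76)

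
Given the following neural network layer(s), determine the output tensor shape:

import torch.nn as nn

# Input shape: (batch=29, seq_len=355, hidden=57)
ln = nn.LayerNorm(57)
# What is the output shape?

Input shape: (29, 355, 57)
Output shape: (29, 355, 57)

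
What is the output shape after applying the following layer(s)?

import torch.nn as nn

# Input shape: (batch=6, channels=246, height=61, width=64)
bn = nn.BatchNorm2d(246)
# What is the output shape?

Input shape: (6, 246, 61, 64)
Output shape: (6, 246, 61, 64)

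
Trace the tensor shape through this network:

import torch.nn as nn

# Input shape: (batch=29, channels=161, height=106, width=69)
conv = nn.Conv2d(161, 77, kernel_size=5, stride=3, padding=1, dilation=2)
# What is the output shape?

Input shape: (29, 161, 106, 69)
Output shape: (29, 77, 34, 21)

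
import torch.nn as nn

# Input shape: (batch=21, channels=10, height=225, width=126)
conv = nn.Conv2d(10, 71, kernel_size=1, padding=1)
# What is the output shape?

Input shape: (21, 10, 225, 126)
Output shape: (21, 71, 227, 128)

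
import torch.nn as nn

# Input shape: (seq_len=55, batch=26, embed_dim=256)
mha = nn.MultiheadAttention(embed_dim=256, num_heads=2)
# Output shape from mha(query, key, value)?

Input shape: (55, 26, 256)
Output shape: (55, 26, 256)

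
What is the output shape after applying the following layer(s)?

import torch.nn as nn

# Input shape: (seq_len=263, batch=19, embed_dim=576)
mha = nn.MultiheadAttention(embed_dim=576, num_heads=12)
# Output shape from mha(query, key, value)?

Input shape: (263, 19, 576)
Output shape: (263, 19, 576)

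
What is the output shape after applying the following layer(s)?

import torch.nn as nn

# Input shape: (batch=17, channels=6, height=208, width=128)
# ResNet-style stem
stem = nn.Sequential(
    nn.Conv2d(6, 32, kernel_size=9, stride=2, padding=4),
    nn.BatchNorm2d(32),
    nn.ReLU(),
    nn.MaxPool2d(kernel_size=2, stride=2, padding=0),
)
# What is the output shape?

Input shape: (17, 6, 208, 128)
  -> after Conv2d 9x9 stride=2: (17, 32, 104, 64)
Output shape: (17, 32, 52, 32)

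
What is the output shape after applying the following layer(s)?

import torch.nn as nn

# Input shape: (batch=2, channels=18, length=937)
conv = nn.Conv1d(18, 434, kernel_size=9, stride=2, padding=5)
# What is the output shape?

Input shape: (2, 18, 937)
Output shape: (2, 434, 470)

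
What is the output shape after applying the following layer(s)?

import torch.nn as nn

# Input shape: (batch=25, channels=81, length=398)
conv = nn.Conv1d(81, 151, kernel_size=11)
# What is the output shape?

Input shape: (25, 81, 398)
Output shape: (25, 151, 388)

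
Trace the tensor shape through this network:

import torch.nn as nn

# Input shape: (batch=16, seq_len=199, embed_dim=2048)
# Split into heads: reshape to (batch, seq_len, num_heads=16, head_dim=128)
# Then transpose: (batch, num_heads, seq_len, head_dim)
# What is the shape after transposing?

Input shape: (16, 199, 2048)
  -> after reshape: (16, 199, 16, 128)
Output shape: (16, 16, 199, 128)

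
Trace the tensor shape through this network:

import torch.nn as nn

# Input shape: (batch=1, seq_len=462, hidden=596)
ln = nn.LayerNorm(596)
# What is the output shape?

Input shape: (1, 462, 596)
Output shape: (1, 462, 596)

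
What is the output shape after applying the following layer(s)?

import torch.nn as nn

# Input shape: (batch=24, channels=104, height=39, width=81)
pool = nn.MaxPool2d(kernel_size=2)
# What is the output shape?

Input shape: (24, 104, 39, 81)
Output shape: (24, 104, 19, 40)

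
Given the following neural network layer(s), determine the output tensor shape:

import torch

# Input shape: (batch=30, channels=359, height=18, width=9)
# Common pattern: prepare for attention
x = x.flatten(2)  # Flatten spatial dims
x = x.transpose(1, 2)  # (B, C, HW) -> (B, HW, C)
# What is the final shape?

Input shape: (30, 359, 18, 9)
  -> after flatten(2): (30, 359, 162)
Output shape: (30, 162, 359)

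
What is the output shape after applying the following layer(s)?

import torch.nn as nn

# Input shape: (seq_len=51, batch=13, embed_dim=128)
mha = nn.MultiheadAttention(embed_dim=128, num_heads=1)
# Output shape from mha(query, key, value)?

Input shape: (51, 13, 128)
Output shape: (51, 13, 128)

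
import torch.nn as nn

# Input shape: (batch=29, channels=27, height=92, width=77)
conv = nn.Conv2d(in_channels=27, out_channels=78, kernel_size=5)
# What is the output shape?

Input shape: (29, 27, 92, 77)
Output shape: (29, 78, 88, 73)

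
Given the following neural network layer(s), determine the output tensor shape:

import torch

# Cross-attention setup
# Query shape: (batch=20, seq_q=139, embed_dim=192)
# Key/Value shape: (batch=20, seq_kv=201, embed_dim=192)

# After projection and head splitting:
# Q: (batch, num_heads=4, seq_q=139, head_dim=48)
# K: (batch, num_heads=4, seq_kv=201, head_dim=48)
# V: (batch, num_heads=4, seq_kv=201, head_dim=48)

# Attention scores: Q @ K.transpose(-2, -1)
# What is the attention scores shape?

Input shape: (20, 139, 192)
Output shape: (20, 4, 139, 201)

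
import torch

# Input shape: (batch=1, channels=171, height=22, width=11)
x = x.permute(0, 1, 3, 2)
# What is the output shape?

Input shape: (1, 171, 22, 11)
Output shape: (1, 171, 11, 22)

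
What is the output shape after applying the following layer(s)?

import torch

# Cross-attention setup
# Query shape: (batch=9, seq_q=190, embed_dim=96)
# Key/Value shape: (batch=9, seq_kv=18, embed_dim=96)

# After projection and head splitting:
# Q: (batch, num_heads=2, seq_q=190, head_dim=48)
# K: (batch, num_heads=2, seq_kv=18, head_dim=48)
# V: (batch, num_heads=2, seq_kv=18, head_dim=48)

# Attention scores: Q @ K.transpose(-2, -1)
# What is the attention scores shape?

Input shape: (9, 190, 96)
Output shape: (9, 2, 190, 18)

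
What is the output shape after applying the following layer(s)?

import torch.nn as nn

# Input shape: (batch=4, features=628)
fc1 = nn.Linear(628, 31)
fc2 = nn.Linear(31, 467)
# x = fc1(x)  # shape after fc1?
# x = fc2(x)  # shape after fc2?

Input shape: (4, 628)
  -> after fc1: (4, 31)
Output shape: (4, 467)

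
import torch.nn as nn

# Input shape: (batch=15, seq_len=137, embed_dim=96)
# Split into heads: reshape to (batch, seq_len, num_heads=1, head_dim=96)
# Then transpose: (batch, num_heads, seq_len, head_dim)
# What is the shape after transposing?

Input shape: (15, 137, 96)
  -> after reshape: (15, 137, 1, 96)
Output shape: (15, 1, 137, 96)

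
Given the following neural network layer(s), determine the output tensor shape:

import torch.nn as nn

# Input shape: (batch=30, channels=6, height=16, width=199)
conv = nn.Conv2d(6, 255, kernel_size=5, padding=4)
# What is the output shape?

Input shape: (30, 6, 16, 199)
Output shape: (30, 255, 20, 203)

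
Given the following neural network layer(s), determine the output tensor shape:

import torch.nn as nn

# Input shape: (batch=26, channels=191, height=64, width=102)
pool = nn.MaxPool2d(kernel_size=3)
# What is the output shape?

Input shape: (26, 191, 64, 102)
Output shape: (26, 191, 21, 34)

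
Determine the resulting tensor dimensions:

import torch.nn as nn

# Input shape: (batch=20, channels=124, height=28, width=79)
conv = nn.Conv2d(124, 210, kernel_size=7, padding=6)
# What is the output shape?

Input shape: (20, 124, 28, 79)
Output shape: (20, 210, 34, 85)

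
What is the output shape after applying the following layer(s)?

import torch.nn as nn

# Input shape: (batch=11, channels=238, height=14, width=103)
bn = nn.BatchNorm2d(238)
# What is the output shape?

Input shape: (11, 238, 14, 103)
Output shape: (11, 238, 14, 103)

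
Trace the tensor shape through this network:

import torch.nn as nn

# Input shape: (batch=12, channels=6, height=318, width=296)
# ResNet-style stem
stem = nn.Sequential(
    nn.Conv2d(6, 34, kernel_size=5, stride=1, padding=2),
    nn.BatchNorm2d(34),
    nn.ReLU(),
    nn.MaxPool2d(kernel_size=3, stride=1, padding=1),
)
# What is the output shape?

Input shape: (12, 6, 318, 296)
  -> after Conv2d 5x5 stride=1: (12, 34, 318, 296)
Output shape: (12, 34, 318, 296)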